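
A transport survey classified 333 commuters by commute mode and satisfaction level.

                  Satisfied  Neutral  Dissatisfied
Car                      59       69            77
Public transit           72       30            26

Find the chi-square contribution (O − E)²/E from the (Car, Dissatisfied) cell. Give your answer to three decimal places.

2.913

Row total (Car) = 205; column total (Dissatisfied) = 103; N = 333.
Expected count E = 205 × 103 / 333 = 63.4084.
Contribution = (O − E)²/E = (77 − 63.4084)² / 63.4084 = 2.913.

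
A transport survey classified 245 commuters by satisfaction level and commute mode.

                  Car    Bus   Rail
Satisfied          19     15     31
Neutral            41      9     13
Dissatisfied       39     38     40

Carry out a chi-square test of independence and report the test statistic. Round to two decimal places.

Row totals: 65, 63, 117. Column totals: 99, 62, 84. Grand total N = 245.
Expected counts (row total × column total / N):
  Satisfied, Car: 65×99/245 = 26.265
  Satisfied, Bus: 65×62/245 = 16.449
  Satisfied, Rail: 65×84/245 = 22.286
  Neutral, Car: 63×99/245 = 25.457
  Neutral, Bus: 63×62/245 = 15.943
  Neutral, Rail: 63×84/245 = 21.600
  Dissatisfied, Car: 117×99/245 = 47.278
  Dissatisfied, Bus: 117×62/245 = 29.608
  Dissatisfied, Rail: 117×84/245 = 40.114
Contributions (O − E)²/E:
  (19 − 26.265)²/26.265 = 2.0095
  (15 − 16.449)²/16.449 = 0.1276
  (31 − 22.286)²/22.286 = 3.4072
  (41 − 25.457)²/25.457 = 9.4899
  (9 − 15.943)²/15.943 = 3.0236
  (13 − 21.600)²/21.600 = 3.4241
  (39 − 47.278)²/47.278 = 1.4494
  (38 − 29.608)²/29.608 = 2.3786
  (40 − 40.114)²/40.114 = 0.0003
χ² = 2.0095 + 0.1276 + 3.4072 + 9.4899 + 3.0236 + 3.4241 + 1.4494 + 2.3786 + 0.0003 = 25.31

25.31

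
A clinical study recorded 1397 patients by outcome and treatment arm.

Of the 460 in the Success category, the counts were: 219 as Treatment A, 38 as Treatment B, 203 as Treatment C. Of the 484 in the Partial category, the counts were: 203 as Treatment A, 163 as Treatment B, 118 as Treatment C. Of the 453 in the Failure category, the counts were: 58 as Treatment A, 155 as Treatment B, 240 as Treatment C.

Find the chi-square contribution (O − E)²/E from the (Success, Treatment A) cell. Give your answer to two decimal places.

23.50

Row total (Success) = 460; column total (Treatment A) = 480; N = 1397.
Expected count E = 460 × 480 / 1397 = 158.053.
Contribution = (O − E)²/E = (219 − 158.053)² / 158.053 = 23.50.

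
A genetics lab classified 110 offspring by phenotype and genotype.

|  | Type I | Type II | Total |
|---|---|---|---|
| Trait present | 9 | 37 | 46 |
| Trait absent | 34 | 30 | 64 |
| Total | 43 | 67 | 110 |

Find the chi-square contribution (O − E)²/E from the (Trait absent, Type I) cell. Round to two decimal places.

Row total (Trait absent) = 64; column total (Type I) = 43; N = 110.
Expected count E = 64 × 43 / 110 = 25.018.
Contribution = (O − E)²/E = (34 − 25.018)² / 25.018 = 3.22.

3.22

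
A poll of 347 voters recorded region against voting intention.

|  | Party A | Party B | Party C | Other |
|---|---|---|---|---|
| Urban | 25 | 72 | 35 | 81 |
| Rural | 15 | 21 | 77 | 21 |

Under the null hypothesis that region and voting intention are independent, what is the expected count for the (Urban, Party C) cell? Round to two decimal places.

68.75

Row total (Urban) = 213; column total (Party C) = 112; grand total N = 347.
Expected count = (row total × column total) / N = 213 × 112 / 347 = 68.75.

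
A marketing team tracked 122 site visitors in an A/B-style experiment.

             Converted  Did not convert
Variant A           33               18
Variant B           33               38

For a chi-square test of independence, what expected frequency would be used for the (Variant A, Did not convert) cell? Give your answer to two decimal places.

23.41

Row total (Variant A) = 51; column total (Did not convert) = 56; grand total N = 122.
Expected count = (row total × column total) / N = 51 × 56 / 122 = 23.41.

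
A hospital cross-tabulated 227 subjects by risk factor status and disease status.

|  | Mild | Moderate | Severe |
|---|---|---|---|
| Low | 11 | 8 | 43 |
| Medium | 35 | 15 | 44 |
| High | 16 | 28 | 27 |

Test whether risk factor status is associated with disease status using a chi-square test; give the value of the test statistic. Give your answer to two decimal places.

26.30

Row totals: 62, 94, 71. Column totals: 62, 51, 114. Grand total N = 227.
Expected counts (row total × column total / N):
  Low, Mild: 62×62/227 = 16.934
  Low, Moderate: 62×51/227 = 13.930
  Low, Severe: 62×114/227 = 31.137
  Medium, Mild: 94×62/227 = 25.674
  Medium, Moderate: 94×51/227 = 21.119
  Medium, Severe: 94×114/227 = 47.207
  High, Mild: 71×62/227 = 19.392
  High, Moderate: 71×51/227 = 15.952
  High, Severe: 71×114/227 = 35.656
Contributions (O − E)²/E:
  (11 − 16.934)²/16.934 = 2.0794
  (8 − 13.930)²/13.930 = 2.5244
  (43 − 31.137)²/31.137 = 4.5197
  (35 − 25.674)²/25.674 = 3.3876
  (15 − 21.119)²/21.119 = 1.7729
  (44 − 47.207)²/47.207 = 0.2179
  (16 − 19.392)²/19.392 = 0.5933
  (28 − 15.952)²/15.952 = 9.0994
  (27 − 35.656)²/35.656 = 2.1014
χ² = 2.0794 + 2.5244 + 4.5197 + 3.3876 + 1.7729 + 0.2179 + 0.5933 + 9.0994 + 2.1014 = 26.30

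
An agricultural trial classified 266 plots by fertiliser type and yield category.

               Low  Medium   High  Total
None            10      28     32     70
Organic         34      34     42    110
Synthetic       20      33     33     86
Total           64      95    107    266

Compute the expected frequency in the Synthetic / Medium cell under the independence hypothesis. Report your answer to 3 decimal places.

Row total (Synthetic) = 86; column total (Medium) = 95; grand total N = 266.
Expected count = (row total × column total) / N = 86 × 95 / 266 = 30.714.

30.714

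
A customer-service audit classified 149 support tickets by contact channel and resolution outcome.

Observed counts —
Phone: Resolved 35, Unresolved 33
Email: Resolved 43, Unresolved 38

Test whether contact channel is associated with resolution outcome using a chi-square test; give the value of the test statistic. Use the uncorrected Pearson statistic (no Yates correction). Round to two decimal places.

Row totals: 68, 81. Column totals: 78, 71. Grand total N = 149.
Expected counts (row total × column total / N):
  Phone, Resolved: 68×78/149 = 35.597
  Phone, Unresolved: 68×71/149 = 32.403
  Email, Resolved: 81×78/149 = 42.403
  Email, Unresolved: 81×71/149 = 38.597
Contributions (O − E)²/E:
  (35 − 35.597)²/35.597 = 0.0100
  (33 − 32.403)²/32.403 = 0.0110
  (43 − 42.403)²/42.403 = 0.0084
  (38 − 38.597)²/38.597 = 0.0092
χ² = 0.0100 + 0.0110 + 0.0084 + 0.0092 = 0.04

0.04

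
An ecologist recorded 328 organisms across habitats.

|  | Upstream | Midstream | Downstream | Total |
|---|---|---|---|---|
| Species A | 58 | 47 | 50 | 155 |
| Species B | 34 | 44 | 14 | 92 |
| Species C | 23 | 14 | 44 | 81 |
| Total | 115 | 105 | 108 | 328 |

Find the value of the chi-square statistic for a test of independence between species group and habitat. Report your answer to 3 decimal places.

34.224

Grand total N = 328.
Expected counts (row total × column total / N):
  Species A, Upstream: 155×115/328 = 54.34451
  Species A, Midstream: 155×105/328 = 49.61890
  Species A, Downstream: 155×108/328 = 51.03659
  Species B, Upstream: 92×115/328 = 32.25610
  Species B, Midstream: 92×105/328 = 29.45122
  Species B, Downstream: 92×108/328 = 30.29268
  Species C, Upstream: 81×115/328 = 28.39939
  Species C, Midstream: 81×105/328 = 25.92988
  Species C, Downstream: 81×108/328 = 26.67073
Contributions (O − E)²/E:
  (58 − 54.34451)²/54.34451 = 0.2459
  (47 − 49.61890)²/49.61890 = 0.1382
  (50 − 51.03659)²/51.03659 = 0.0211
  (34 − 32.25610)²/32.25610 = 0.0943
  (44 − 29.45122)²/29.45122 = 7.1870
  (14 − 30.29268)²/30.29268 = 8.7629
  (23 − 28.39939)²/28.39939 = 1.0266
  (14 − 25.92988)²/25.92988 = 5.4887
  (44 − 26.67073)²/26.67073 = 11.2597
χ² = 0.2459 + 0.1382 + 0.0211 + 0.0943 + 7.1870 + 8.7629 + 1.0266 + 5.4887 + 11.2597 = 34.224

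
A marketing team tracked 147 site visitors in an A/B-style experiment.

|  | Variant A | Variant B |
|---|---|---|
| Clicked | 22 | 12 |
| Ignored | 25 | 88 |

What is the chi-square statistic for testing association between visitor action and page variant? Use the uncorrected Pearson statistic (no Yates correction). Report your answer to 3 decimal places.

Row totals: 34, 113. Column totals: 47, 100. Grand total N = 147.
Expected counts (row total × column total / N):
  Clicked, Variant A: 34×47/147 = 10.8707
  Clicked, Variant B: 34×100/147 = 23.1293
  Ignored, Variant A: 113×47/147 = 36.1293
  Ignored, Variant B: 113×100/147 = 76.8707
Contributions (O − E)²/E:
  (22 − 10.8707)²/10.8707 = 11.3941
  (12 − 23.1293)²/23.1293 = 5.3552
  (25 − 36.1293)²/36.1293 = 3.4283
  (88 − 76.8707)²/76.8707 = 1.6113
χ² = 11.3941 + 5.3552 + 3.4283 + 1.6113 = 21.789

21.789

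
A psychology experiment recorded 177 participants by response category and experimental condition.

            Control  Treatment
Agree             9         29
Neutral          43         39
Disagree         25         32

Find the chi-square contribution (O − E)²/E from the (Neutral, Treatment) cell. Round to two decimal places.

Row total (Neutral) = 82; column total (Treatment) = 100; N = 177.
Expected count E = 82 × 100 / 177 = 46.328.
Contribution = (O − E)²/E = (39 − 46.328)² / 46.328 = 1.16.

1.16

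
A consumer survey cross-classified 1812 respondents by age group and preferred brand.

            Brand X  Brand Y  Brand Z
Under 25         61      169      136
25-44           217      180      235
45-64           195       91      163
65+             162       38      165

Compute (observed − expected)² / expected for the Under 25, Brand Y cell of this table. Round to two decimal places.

54.37

Row total (Under 25) = 366; column total (Brand Y) = 478; N = 1812.
Expected count E = 366 × 478 / 1812 = 96.550.
Contribution = (O − E)²/E = (169 − 96.550)² / 96.550 = 54.37.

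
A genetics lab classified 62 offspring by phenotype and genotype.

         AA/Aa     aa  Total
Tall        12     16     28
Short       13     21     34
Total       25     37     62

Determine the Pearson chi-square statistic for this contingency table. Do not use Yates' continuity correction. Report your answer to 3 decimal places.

Grand total N = 62.
Expected counts (row total × column total / N):
  Tall, AA/Aa: 28×25/62 = 11.2903
  Tall, aa: 28×37/62 = 16.7097
  Short, AA/Aa: 34×25/62 = 13.7097
  Short, aa: 34×37/62 = 20.2903
Contributions (O − E)²/E:
  (12 − 11.2903)²/11.2903 = 0.0446
  (16 − 16.7097)²/16.7097 = 0.0301
  (13 − 13.7097)²/13.7097 = 0.0367
  (21 − 20.2903)²/20.2903 = 0.0248
χ² = 0.0446 + 0.0301 + 0.0367 + 0.0248 = 0.136

0.136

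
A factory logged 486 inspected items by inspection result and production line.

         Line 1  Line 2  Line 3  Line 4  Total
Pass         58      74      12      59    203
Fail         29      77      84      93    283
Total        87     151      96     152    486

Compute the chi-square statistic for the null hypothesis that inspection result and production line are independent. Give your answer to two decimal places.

59.78

Grand total N = 486.
Expected counts (row total × column total / N):
  Pass, Line 1: 203×87/486 = 36.340
  Pass, Line 2: 203×151/486 = 63.072
  Pass, Line 3: 203×96/486 = 40.099
  Pass, Line 4: 203×152/486 = 63.490
  Fail, Line 1: 283×87/486 = 50.660
  Fail, Line 2: 283×151/486 = 87.928
  Fail, Line 3: 283×96/486 = 55.901
  Fail, Line 4: 283×152/486 = 88.510
Contributions (O − E)²/E:
  (58 − 36.340)²/36.340 = 12.9102
  (74 − 63.072)²/63.072 = 1.8934
  (12 − 40.099)²/40.099 = 19.6901
  (59 − 63.490)²/63.490 = 0.3175
  (29 − 50.660)²/50.660 = 9.2609
  (77 − 87.928)²/87.928 = 1.3582
  (84 − 55.901)²/55.901 = 14.1241
  (93 − 88.510)²/88.510 = 0.2278
χ² = 12.9102 + 1.8934 + 19.6901 + 0.3175 + 9.2609 + 1.3582 + 14.1241 + 0.2278 = 59.78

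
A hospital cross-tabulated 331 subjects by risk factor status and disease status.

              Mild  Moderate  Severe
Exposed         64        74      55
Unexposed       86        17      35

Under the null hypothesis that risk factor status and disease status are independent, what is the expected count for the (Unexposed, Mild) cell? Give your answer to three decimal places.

62.538

Row total (Unexposed) = 138; column total (Mild) = 150; grand total N = 331.
Expected count = (row total × column total) / N = 138 × 150 / 331 = 62.538.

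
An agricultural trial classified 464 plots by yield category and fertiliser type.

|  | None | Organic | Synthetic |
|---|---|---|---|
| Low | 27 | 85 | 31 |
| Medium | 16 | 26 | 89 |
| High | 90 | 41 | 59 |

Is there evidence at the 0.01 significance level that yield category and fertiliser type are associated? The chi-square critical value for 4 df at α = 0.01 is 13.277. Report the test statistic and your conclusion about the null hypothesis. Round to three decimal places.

Row totals: 143, 131, 190. Column totals: 133, 152, 179. Grand total N = 464.
Expected counts (row total × column total / N):
  Low, None: 143×133/464 = 40.98922
  Low, Organic: 143×152/464 = 46.84483
  Low, Synthetic: 143×179/464 = 55.16595
  Medium, None: 131×133/464 = 37.54957
  Medium, Organic: 131×152/464 = 42.91379
  Medium, Synthetic: 131×179/464 = 50.53664
  High, None: 190×133/464 = 54.46121
  High, Organic: 190×152/464 = 62.24138
  High, Synthetic: 190×179/464 = 73.29741
Contributions (O − E)²/E:
  (27 − 40.98922)²/40.98922 = 4.7744
  (85 − 46.84483)²/46.84483 = 31.0774
  (31 − 55.16595)²/55.16595 = 10.5861
  (16 − 37.54957)²/37.54957 = 12.3672
  (26 − 42.91379)²/42.91379 = 6.6663
  (89 − 50.53664)²/50.53664 = 29.2744
  (90 − 54.46121)²/54.46121 = 23.1909
  (41 − 62.24138)²/62.24138 = 7.2491
  (59 − 73.29741)²/73.29741 = 2.7889
χ² = 4.7744 + 31.0774 + 10.5861 + 12.3672 + 6.6663 + 29.2744 + 23.1909 + 7.2491 + 2.7889 = 127.975
df = (3−1)(3−1) = 4. Since 127.975 > 13.277, reject the null hypothesis of independence at α = 0.01.

127.975; reject H₀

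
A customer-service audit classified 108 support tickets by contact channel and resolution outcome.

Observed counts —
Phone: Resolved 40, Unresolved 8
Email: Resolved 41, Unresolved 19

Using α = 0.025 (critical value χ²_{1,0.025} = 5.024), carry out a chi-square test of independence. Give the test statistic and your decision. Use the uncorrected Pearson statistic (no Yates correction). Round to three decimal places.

3.200; fail to reject H₀

Row totals: 48, 60. Column totals: 81, 27. Grand total N = 108.
Expected counts (row total × column total / N):
  Phone, Resolved: 48×81/108 = 36.0000
  Phone, Unresolved: 48×27/108 = 12.0000
  Email, Resolved: 60×81/108 = 45.0000
  Email, Unresolved: 60×27/108 = 15.0000
Contributions (O − E)²/E:
  (40 − 36.0000)²/36.0000 = 0.4444
  (8 − 12.0000)²/12.0000 = 1.3333
  (41 − 45.0000)²/45.0000 = 0.3556
  (19 − 15.0000)²/15.0000 = 1.0667
χ² = 0.4444 + 1.3333 + 0.3556 + 1.0667 = 3.200
df = (2−1)(2−1) = 1. Since 3.200 < 5.024, fail to reject the null hypothesis of independence at α = 0.025.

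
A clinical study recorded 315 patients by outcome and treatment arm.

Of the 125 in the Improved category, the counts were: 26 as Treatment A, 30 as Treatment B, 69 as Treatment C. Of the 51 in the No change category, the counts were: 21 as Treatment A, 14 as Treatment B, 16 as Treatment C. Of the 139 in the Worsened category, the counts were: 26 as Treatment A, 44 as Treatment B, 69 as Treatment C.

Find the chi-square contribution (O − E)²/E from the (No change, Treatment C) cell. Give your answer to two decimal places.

3.20

Row total (No change) = 51; column total (Treatment C) = 154; N = 315.
Expected count E = 51 × 154 / 315 = 24.933.
Contribution = (O − E)²/E = (16 − 24.933)² / 24.933 = 3.20.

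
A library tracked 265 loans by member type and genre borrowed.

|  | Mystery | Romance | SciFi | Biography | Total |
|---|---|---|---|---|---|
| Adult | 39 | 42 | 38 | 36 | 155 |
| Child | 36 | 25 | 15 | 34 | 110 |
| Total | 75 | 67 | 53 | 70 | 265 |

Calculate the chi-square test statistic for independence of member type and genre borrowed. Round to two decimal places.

7.03

Grand total N = 265.
Expected counts (row total × column total / N):
  Adult, Mystery: 155×75/265 = 43.868
  Adult, Romance: 155×67/265 = 39.189
  Adult, SciFi: 155×53/265 = 31.000
  Adult, Biography: 155×70/265 = 40.943
  Child, Mystery: 110×75/265 = 31.132
  Child, Romance: 110×67/265 = 27.811
  Child, SciFi: 110×53/265 = 22.000
  Child, Biography: 110×70/265 = 29.057
Contributions (O − E)²/E:
  (39 − 43.868)²/43.868 = 0.5402
  (42 − 39.189)²/39.189 = 0.2016
  (38 − 31.000)²/31.000 = 1.5806
  (36 − 40.943)²/40.943 = 0.5968
  (36 − 31.132)²/31.132 = 0.7612
  (25 − 27.811)²/27.811 = 0.2841
  (15 − 22.000)²/22.000 = 2.2273
  (34 − 29.057)²/29.057 = 0.8409
χ² = 0.5402 + 0.2016 + 1.5806 + 0.5968 + 0.7612 + 0.2841 + 2.2273 + 0.8409 = 7.03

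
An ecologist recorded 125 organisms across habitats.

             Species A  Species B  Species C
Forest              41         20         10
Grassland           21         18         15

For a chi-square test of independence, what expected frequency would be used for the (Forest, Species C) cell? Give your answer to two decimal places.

Row total (Forest) = 71; column total (Species C) = 25; grand total N = 125.
Expected count = (row total × column total) / N = 71 × 25 / 125 = 14.20.

14.20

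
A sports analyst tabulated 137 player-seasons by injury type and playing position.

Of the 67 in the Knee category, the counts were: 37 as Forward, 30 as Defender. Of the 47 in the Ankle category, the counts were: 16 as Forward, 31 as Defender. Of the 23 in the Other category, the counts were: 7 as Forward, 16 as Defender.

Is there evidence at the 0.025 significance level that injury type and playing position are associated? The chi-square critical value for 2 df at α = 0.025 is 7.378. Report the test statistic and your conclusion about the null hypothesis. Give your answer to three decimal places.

Row totals: 67, 47, 23. Column totals: 60, 77. Grand total N = 137.
Expected counts (row total × column total / N):
  Knee, Forward: 67×60/137 = 29.3431
  Knee, Defender: 67×77/137 = 37.6569
  Ankle, Forward: 47×60/137 = 20.5839
  Ankle, Defender: 47×77/137 = 26.4161
  Other, Forward: 23×60/137 = 10.0730
  Other, Defender: 23×77/137 = 12.9270
Contributions (O − E)²/E:
  (37 − 29.3431)²/29.3431 = 1.9980
  (30 − 37.6569)²/37.6569 = 1.5569
  (16 − 20.5839)²/20.5839 = 1.0208
  (31 − 26.4161)²/26.4161 = 0.7954
  (7 − 10.0730)²/10.0730 = 0.9375
  (16 − 12.9270)²/12.9270 = 0.7305
χ² = 1.9980 + 1.5569 + 1.0208 + 0.7954 + 0.9375 + 0.7305 = 7.039
df = (3−1)(2−1) = 2. Since 7.039 < 7.378, fail to reject the null hypothesis of independence at α = 0.025.

7.039; fail to reject H₀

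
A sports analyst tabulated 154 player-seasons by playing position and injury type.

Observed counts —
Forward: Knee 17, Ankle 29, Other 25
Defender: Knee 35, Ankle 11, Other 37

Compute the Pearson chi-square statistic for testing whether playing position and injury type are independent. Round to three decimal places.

15.814

Row totals: 71, 83. Column totals: 52, 40, 62. Grand total N = 154.
Expected counts (row total × column total / N):
  Forward, Knee: 71×52/154 = 23.9740
  Forward, Ankle: 71×40/154 = 18.4416
  Forward, Other: 71×62/154 = 28.5844
  Defender, Knee: 83×52/154 = 28.0260
  Defender, Ankle: 83×40/154 = 21.5584
  Defender, Other: 83×62/154 = 33.4156
Contributions (O − E)²/E:
  (17 − 23.9740)²/23.9740 = 2.0287
  (29 − 18.4416)²/18.4416 = 6.0450
  (25 − 28.5844)²/28.5844 = 0.4495
  (35 − 28.0260)²/28.0260 = 1.7354
  (11 − 21.5584)²/21.5584 = 5.1711
  (37 − 33.4156)²/33.4156 = 0.3845
χ² = 2.0287 + 6.0450 + 0.4495 + 1.7354 + 5.1711 + 0.3845 = 15.814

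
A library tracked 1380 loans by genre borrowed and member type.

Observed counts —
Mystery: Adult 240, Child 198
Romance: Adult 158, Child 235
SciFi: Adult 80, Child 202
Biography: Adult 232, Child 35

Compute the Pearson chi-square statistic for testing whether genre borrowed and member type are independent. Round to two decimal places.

Row totals: 438, 393, 282, 267. Column totals: 710, 670. Grand total N = 1380.
Expected counts (row total × column total / N):
  Mystery, Adult: 438×710/1380 = 225.348
  Mystery, Child: 438×670/1380 = 212.652
  Romance, Adult: 393×710/1380 = 202.196
  Romance, Child: 393×670/1380 = 190.804
  SciFi, Adult: 282×710/1380 = 145.087
  SciFi, Child: 282×670/1380 = 136.913
  Biography, Adult: 267×710/1380 = 137.370
  Biography, Child: 267×670/1380 = 129.630
Contributions (O − E)²/E:
  (240 − 225.348)²/225.348 = 0.9527
  (198 − 212.652)²/212.652 = 1.0095
  (158 − 202.196)²/202.196 = 9.6604
  (235 − 190.804)²/190.804 = 10.2371
  (80 − 145.087)²/145.087 = 29.1985
  (202 − 136.913)²/136.913 = 30.9417
  (232 − 137.370)²/137.370 = 65.1877
  (35 − 129.630)²/129.630 = 69.0800
χ² = 0.9527 + 1.0095 + 9.6604 + 10.2371 + 29.1985 + 30.9417 + 65.1877 + 69.0800 = 216.27

216.27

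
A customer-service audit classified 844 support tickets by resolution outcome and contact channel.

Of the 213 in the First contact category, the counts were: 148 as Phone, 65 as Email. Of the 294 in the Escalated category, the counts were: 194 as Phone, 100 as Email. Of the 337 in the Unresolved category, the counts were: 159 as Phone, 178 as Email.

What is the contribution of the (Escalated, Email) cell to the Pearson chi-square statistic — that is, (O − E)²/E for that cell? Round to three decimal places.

Row total (Escalated) = 294; column total (Email) = 343; N = 844.
Expected count E = 294 × 343 / 844 = 119.4810.
Contribution = (O − E)²/E = (100 − 119.4810)² / 119.4810 = 3.176.

3.176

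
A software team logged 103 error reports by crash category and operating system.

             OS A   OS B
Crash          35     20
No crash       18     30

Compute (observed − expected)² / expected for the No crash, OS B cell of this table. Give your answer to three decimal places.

Row total (No crash) = 48; column total (OS B) = 50; N = 103.
Expected count E = 48 × 50 / 103 = 23.3010.
Contribution = (O − E)²/E = (30 − 23.3010)² / 23.3010 = 1.926.

1.926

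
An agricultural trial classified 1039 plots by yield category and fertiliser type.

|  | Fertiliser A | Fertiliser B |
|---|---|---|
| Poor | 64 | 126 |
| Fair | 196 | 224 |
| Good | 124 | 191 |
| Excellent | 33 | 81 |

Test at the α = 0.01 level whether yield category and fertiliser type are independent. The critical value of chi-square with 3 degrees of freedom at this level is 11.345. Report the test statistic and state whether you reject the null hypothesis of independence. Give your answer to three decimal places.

16.765; reject H₀

Row totals: 190, 420, 315, 114. Column totals: 417, 622. Grand total N = 1039.
Expected counts (row total × column total / N):
  Poor, Fertiliser A: 190×417/1039 = 76.2560
  Poor, Fertiliser B: 190×622/1039 = 113.7440
  Fair, Fertiliser A: 420×417/1039 = 168.5659
  Fair, Fertiliser B: 420×622/1039 = 251.4341
  Good, Fertiliser A: 315×417/1039 = 126.4244
  Good, Fertiliser B: 315×622/1039 = 188.5756
  Excellent, Fertiliser A: 114×417/1039 = 45.7536
  Excellent, Fertiliser B: 114×622/1039 = 68.2464
Contributions (O − E)²/E:
  (64 − 76.2560)²/76.2560 = 1.9698
  (126 − 113.7440)²/113.7440 = 1.3206
  (196 − 168.5659)²/168.5659 = 4.4649
  (224 − 251.4341)²/251.4341 = 2.9933
  (124 − 126.4244)²/126.4244 = 0.0465
  (191 − 188.5756)²/188.5756 = 0.0312
  (33 − 45.7536)²/45.7536 = 3.5550
  (81 − 68.2464)²/68.2464 = 2.3833
χ² = 1.9698 + 1.3206 + 4.4649 + 2.9933 + 0.0465 + 0.0312 + 3.5550 + 2.3833 = 16.765
df = (4−1)(2−1) = 3. Since 16.765 > 11.345, reject the null hypothesis of independence at α = 0.01.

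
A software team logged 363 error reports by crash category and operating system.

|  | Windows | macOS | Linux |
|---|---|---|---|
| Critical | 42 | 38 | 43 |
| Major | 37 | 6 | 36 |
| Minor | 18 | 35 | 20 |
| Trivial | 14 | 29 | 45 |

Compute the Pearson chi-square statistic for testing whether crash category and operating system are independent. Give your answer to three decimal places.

42.954

Row totals: 123, 79, 73, 88. Column totals: 111, 108, 144. Grand total N = 363.
Expected counts (row total × column total / N):
  Critical, Windows: 123×111/363 = 37.6116
  Critical, macOS: 123×108/363 = 36.5950
  Critical, Linux: 123×144/363 = 48.7934
  Major, Windows: 79×111/363 = 24.1570
  Major, macOS: 79×108/363 = 23.5041
  Major, Linux: 79×144/363 = 31.3388
  Minor, Windows: 73×111/363 = 22.3223
  Minor, macOS: 73×108/363 = 21.7190
  Minor, Linux: 73×144/363 = 28.9587
  Trivial, Windows: 88×111/363 = 26.9091
  Trivial, macOS: 88×108/363 = 26.1818
  Trivial, Linux: 88×144/363 = 34.9091
Contributions (O − E)²/E:
  (42 − 37.6116)²/37.6116 = 0.5120
  (38 − 36.5950)²/36.5950 = 0.0539
  (43 − 48.7934)²/48.7934 = 0.6879
  (37 − 24.1570)²/24.1570 = 6.8279
  (6 − 23.5041)²/23.5041 = 13.0357
  (36 − 31.3388)²/31.3388 = 0.6933
  (18 − 22.3223)²/22.3223 = 0.8369
  (35 − 21.7190)²/21.7190 = 8.1212
  (20 − 28.9587)²/28.9587 = 2.7715
  (14 − 26.9091)²/26.9091 = 6.1929
  (29 − 26.1818)²/26.1818 = 0.3034
  (45 − 34.9091)²/34.9091 = 2.9169
χ² = 0.5120 + 0.0539 + 0.6879 + 6.8279 + 13.0357 + 0.6933 + 0.8369 + 8.1212 + 2.7715 + 6.1929 + 0.3034 + 2.9169 = 42.954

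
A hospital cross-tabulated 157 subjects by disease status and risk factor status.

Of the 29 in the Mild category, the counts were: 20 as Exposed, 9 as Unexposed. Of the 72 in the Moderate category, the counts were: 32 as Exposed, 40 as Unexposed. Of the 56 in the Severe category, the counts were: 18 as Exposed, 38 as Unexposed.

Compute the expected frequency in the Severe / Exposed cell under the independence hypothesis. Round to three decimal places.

Row total (Severe) = 56; column total (Exposed) = 70; grand total N = 157.
Expected count = (row total × column total) / N = 56 × 70 / 157 = 24.968.

24.968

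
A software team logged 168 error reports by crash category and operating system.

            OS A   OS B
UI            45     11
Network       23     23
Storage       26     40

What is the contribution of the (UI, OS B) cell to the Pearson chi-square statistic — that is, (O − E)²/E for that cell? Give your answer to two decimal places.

7.57

Row total (UI) = 56; column total (OS B) = 74; N = 168.
Expected count E = 56 × 74 / 168 = 24.667.
Contribution = (O − E)²/E = (11 − 24.667)² / 24.667 = 7.57.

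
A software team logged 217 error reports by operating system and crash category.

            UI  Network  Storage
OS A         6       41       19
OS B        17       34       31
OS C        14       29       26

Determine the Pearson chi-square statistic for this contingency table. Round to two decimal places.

Row totals: 66, 82, 69. Column totals: 37, 104, 76. Grand total N = 217.
Expected counts (row total × column total / N):
  OS A, UI: 66×37/217 = 11.2535
  OS A, Network: 66×104/217 = 31.6313
  OS A, Storage: 66×76/217 = 23.1152
  OS B, UI: 82×37/217 = 13.9816
  OS B, Network: 82×104/217 = 39.2995
  OS B, Storage: 82×76/217 = 28.7189
  OS C, UI: 69×37/217 = 11.7650
  OS C, Network: 69×104/217 = 33.0691
  OS C, Storage: 69×76/217 = 24.1659
Contributions (O − E)²/E:
  (6 − 11.2535)²/11.2535 = 2.4525
  (41 − 31.6313)²/31.6313 = 2.7749
  (19 − 23.1152)²/23.1152 = 0.7326
  (17 − 13.9816)²/13.9816 = 0.6516
  (34 − 39.2995)²/39.2995 = 0.7146
  (31 − 28.7189)²/28.7189 = 0.1812
  (14 − 11.7650)²/11.7650 = 0.4246
  (29 − 33.0691)²/33.0691 = 0.5007
  (26 − 24.1659)²/24.1659 = 0.1392
χ² = 2.4525 + 2.7749 + 0.7326 + 0.6516 + 0.7146 + 0.1812 + 0.4246 + 0.5007 + 0.1392 = 8.57

8.57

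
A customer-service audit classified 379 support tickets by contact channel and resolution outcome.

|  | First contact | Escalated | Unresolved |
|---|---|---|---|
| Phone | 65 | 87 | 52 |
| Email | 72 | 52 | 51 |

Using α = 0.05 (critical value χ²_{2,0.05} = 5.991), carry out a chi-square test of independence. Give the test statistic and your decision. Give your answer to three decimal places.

7.002; reject H₀

Row totals: 204, 175. Column totals: 137, 139, 103. Grand total N = 379.
Expected counts (row total × column total / N):
  Phone, First contact: 204×137/379 = 73.7414
  Phone, Escalated: 204×139/379 = 74.8179
  Phone, Unresolved: 204×103/379 = 55.4406
  Email, First contact: 175×137/379 = 63.2586
  Email, Escalated: 175×139/379 = 64.1821
  Email, Unresolved: 175×103/379 = 47.5594
Contributions (O − E)²/E:
  (65 − 73.7414)²/73.7414 = 1.0362
  (87 − 74.8179)²/74.8179 = 1.9835
  (52 − 55.4406)²/55.4406 = 0.2135
  (72 − 63.2586)²/63.2586 = 1.2079
  (52 − 64.1821)²/64.1821 = 2.3122
  (51 − 47.5594)²/47.5594 = 0.2489
χ² = 1.0362 + 1.9835 + 0.2135 + 1.2079 + 2.3122 + 0.2489 = 7.002
df = (2−1)(3−1) = 2. Since 7.002 > 5.991, reject the null hypothesis of independence at α = 0.05.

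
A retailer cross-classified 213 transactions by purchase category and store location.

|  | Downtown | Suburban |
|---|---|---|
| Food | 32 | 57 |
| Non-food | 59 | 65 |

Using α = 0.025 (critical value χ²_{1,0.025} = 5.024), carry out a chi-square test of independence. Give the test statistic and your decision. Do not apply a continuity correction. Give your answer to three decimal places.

2.862; fail to reject H₀

Row totals: 89, 124. Column totals: 91, 122. Grand total N = 213.
Expected counts (row total × column total / N):
  Food, Downtown: 89×91/213 = 38.0235
  Food, Suburban: 89×122/213 = 50.9765
  Non-food, Downtown: 124×91/213 = 52.9765
  Non-food, Suburban: 124×122/213 = 71.0235
Contributions (O − E)²/E:
  (32 − 38.0235)²/38.0235 = 0.9542
  (57 − 50.9765)²/50.9765 = 0.7118
  (59 − 52.9765)²/52.9765 = 0.6849
  (65 − 71.0235)²/71.0235 = 0.5109
χ² = 0.9542 + 0.7118 + 0.6849 + 0.5109 = 2.862
df = (2−1)(2−1) = 1. Since 2.862 < 5.024, fail to reject the null hypothesis of independence at α = 0.025.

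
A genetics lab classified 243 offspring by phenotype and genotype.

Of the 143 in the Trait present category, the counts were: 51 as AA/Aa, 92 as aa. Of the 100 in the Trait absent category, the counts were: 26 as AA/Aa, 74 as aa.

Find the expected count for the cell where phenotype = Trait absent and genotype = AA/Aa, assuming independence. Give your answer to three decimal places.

31.687

Row total (Trait absent) = 100; column total (AA/Aa) = 77; grand total N = 243.
Expected count = (row total × column total) / N = 100 × 77 / 243 = 31.687.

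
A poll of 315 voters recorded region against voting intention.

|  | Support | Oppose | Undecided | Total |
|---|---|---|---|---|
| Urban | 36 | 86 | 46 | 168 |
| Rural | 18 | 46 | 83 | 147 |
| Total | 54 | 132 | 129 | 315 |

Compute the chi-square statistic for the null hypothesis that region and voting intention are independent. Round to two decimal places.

27.46

Grand total N = 315.
Expected counts (row total × column total / N):
  Urban, Support: 168×54/315 = 28.800
  Urban, Oppose: 168×132/315 = 70.400
  Urban, Undecided: 168×129/315 = 68.800
  Rural, Support: 147×54/315 = 25.200
  Rural, Oppose: 147×132/315 = 61.600
  Rural, Undecided: 147×129/315 = 60.200
Contributions (O − E)²/E:
  (36 − 28.800)²/28.800 = 1.8000
  (86 − 70.400)²/70.400 = 3.4568
  (46 − 68.800)²/68.800 = 7.5558
  (18 − 25.200)²/25.200 = 2.0571
  (46 − 61.600)²/61.600 = 3.9506
  (83 − 60.200)²/60.200 = 8.6352
χ² = 1.8000 + 3.4568 + 7.5558 + 2.0571 + 3.9506 + 8.6352 = 27.46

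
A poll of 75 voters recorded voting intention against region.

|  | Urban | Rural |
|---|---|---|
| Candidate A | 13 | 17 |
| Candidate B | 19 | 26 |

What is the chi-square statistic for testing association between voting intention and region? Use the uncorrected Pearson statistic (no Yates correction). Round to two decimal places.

Row totals: 30, 45. Column totals: 32, 43. Grand total N = 75.
Expected counts (row total × column total / N):
  Candidate A, Urban: 30×32/75 = 12.800
  Candidate A, Rural: 30×43/75 = 17.200
  Candidate B, Urban: 45×32/75 = 19.200
  Candidate B, Rural: 45×43/75 = 25.800
Contributions (O − E)²/E:
  (13 − 12.800)²/12.800 = 0.0031
  (17 − 17.200)²/17.200 = 0.0023
  (19 − 19.200)²/19.200 = 0.0021
  (26 − 25.800)²/25.800 = 0.0016
χ² = 0.0031 + 0.0023 + 0.0021 + 0.0016 = 0.01

0.01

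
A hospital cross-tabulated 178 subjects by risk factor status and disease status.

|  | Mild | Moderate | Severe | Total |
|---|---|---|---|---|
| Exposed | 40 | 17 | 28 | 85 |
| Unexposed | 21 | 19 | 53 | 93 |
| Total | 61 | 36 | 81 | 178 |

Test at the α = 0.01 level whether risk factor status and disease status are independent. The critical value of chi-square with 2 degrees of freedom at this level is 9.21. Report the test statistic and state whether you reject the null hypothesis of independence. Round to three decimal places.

13.413; reject H₀

Grand total N = 178.
Expected counts (row total × column total / N):
  Exposed, Mild: 85×61/178 = 29.1292
  Exposed, Moderate: 85×36/178 = 17.1910
  Exposed, Severe: 85×81/178 = 38.6798
  Unexposed, Mild: 93×61/178 = 31.8708
  Unexposed, Moderate: 93×36/178 = 18.8090
  Unexposed, Severe: 93×81/178 = 42.3202
Contributions (O − E)²/E:
  (40 − 29.1292)²/29.1292 = 4.0569
  (17 − 17.1910)²/17.1910 = 0.0021
  (28 − 38.6798)²/38.6798 = 2.9488
  (21 − 31.8708)²/31.8708 = 3.7079
  (19 − 18.8090)²/18.8090 = 0.0019
  (53 − 42.3202)²/42.3202 = 2.6951
χ² = 4.0569 + 0.0021 + 2.9488 + 3.7079 + 0.0019 + 2.6951 = 13.413
df = (2−1)(3−1) = 2. Since 13.413 > 9.21, reject the null hypothesis of independence at α = 0.01.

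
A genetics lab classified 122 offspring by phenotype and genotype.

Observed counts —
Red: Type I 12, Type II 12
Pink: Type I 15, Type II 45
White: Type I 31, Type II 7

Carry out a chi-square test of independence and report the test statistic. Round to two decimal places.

29.94

Row totals: 24, 60, 38. Column totals: 58, 64. Grand total N = 122.
Expected counts (row total × column total / N):
  Red, Type I: 24×58/122 = 11.4098
  Red, Type II: 24×64/122 = 12.5902
  Pink, Type I: 60×58/122 = 28.5246
  Pink, Type II: 60×64/122 = 31.4754
  White, Type I: 38×58/122 = 18.0656
  White, Type II: 38×64/122 = 19.9344
Contributions (O − E)²/E:
  (12 − 11.4098)²/11.4098 = 0.0305
  (12 − 12.5902)²/12.5902 = 0.0277
  (15 − 28.5246)²/28.5246 = 6.4125
  (45 − 31.4754)²/31.4754 = 5.8114
  (31 − 18.0656)²/18.0656 = 9.2606
  (7 − 19.9344)²/19.9344 = 8.3925
χ² = 0.0305 + 0.0277 + 6.4125 + 5.8114 + 9.2606 + 8.3925 = 29.94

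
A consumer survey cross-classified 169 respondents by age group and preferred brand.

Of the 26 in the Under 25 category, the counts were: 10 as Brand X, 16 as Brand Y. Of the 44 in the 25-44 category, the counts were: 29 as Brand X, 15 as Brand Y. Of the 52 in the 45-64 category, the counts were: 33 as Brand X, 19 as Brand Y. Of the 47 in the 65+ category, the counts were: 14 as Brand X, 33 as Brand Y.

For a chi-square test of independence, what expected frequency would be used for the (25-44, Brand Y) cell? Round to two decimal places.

Row total (25-44) = 44; column total (Brand Y) = 83; grand total N = 169.
Expected count = (row total × column total) / N = 44 × 83 / 169 = 21.61.

21.61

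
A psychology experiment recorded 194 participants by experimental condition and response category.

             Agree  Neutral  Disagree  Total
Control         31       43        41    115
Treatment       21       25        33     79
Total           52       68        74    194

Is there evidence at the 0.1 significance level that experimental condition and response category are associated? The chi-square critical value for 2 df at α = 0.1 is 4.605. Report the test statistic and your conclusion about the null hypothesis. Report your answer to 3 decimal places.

0.903; fail to reject H₀

Grand total N = 194.
Expected counts (row total × column total / N):
  Control, Agree: 115×52/194 = 30.82474
  Control, Neutral: 115×68/194 = 40.30928
  Control, Disagree: 115×74/194 = 43.86598
  Treatment, Agree: 79×52/194 = 21.17526
  Treatment, Neutral: 79×68/194 = 27.69072
  Treatment, Disagree: 79×74/194 = 30.13402
Contributions (O − E)²/E:
  (31 − 30.82474)²/30.82474 = 0.0010
  (43 − 40.30928)²/40.30928 = 0.1796
  (41 − 43.86598)²/43.86598 = 0.1872
  (21 − 21.17526)²/21.17526 = 0.0015
  (25 − 27.69072)²/27.69072 = 0.2615
  (33 − 30.13402)²/30.13402 = 0.2726
χ² = 0.0010 + 0.1796 + 0.1872 + 0.0015 + 0.2615 + 0.2726 = 0.903
df = (2−1)(3−1) = 2. Since 0.903 < 4.605, fail to reject the null hypothesis of independence at α = 0.1.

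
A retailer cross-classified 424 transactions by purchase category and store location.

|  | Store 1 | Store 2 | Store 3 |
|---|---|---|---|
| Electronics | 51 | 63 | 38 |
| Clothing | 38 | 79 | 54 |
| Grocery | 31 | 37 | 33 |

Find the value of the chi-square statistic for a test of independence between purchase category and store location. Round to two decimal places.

Row totals: 152, 171, 101. Column totals: 120, 179, 125. Grand total N = 424.
Expected counts (row total × column total / N):
  Electronics, Store 1: 152×120/424 = 43.019
  Electronics, Store 2: 152×179/424 = 64.170
  Electronics, Store 3: 152×125/424 = 44.811
  Clothing, Store 1: 171×120/424 = 48.396
  Clothing, Store 2: 171×179/424 = 72.191
  Clothing, Store 3: 171×125/424 = 50.413
  Grocery, Store 1: 101×120/424 = 28.585
  Grocery, Store 2: 101×179/424 = 42.639
  Grocery, Store 3: 101×125/424 = 29.776
Contributions (O − E)²/E:
  (51 − 43.019)²/43.019 = 1.4807
  (63 − 64.170)²/64.170 = 0.0213
  (38 − 44.811)²/44.811 = 1.0352
  (38 − 48.396)²/48.396 = 2.2332
  (79 − 72.191)²/72.191 = 0.6422
  (54 − 50.413)²/50.413 = 0.2552
  (31 − 28.585)²/28.585 = 0.2040
  (37 − 42.639)²/42.639 = 0.7458
  (33 − 29.776)²/29.776 = 0.3491
χ² = 1.4807 + 0.0213 + 1.0352 + 2.2332 + 0.6422 + 0.2552 + 0.2040 + 0.7458 + 0.3491 = 6.97

6.97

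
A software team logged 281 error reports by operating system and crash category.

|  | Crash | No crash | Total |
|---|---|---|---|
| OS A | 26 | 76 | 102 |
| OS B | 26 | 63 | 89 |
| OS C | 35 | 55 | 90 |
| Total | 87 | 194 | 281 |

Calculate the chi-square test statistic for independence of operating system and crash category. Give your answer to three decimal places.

4.202

Grand total N = 281.
Expected counts (row total × column total / N):
  OS A, Crash: 102×87/281 = 31.5801
  OS A, No crash: 102×194/281 = 70.4199
  OS B, Crash: 89×87/281 = 27.5552
  OS B, No crash: 89×194/281 = 61.4448
  OS C, Crash: 90×87/281 = 27.8648
  OS C, No crash: 90×194/281 = 62.1352
Contributions (O − E)²/E:
  (26 − 31.5801)²/31.5801 = 0.9860
  (76 − 70.4199)²/70.4199 = 0.4422
  (26 − 27.5552)²/27.5552 = 0.0878
  (63 − 61.4448)²/61.4448 = 0.0394
  (35 − 27.8648)²/27.8648 = 1.8271
  (55 − 62.1352)²/62.1352 = 0.8194
χ² = 0.9860 + 0.4422 + 0.0878 + 0.0394 + 1.8271 + 0.8194 = 4.202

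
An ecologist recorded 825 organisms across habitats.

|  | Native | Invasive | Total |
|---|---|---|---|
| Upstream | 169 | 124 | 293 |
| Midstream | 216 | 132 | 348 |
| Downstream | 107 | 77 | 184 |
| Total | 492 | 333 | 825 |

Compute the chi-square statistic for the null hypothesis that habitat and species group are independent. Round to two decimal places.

1.49

Grand total N = 825.
Expected counts (row total × column total / N):
  Upstream, Native: 293×492/825 = 174.735
  Upstream, Invasive: 293×333/825 = 118.265
  Midstream, Native: 348×492/825 = 207.535
  Midstream, Invasive: 348×333/825 = 140.465
  Downstream, Native: 184×492/825 = 109.731
  Downstream, Invasive: 184×333/825 = 74.269
Contributions (O − E)²/E:
  (169 − 174.735)²/174.735 = 0.1882
  (124 − 118.265)²/118.265 = 0.2781
  (216 − 207.535)²/207.535 = 0.3453
  (132 − 140.465)²/140.465 = 0.5101
  (107 − 109.731)²/109.731 = 0.0680
  (77 − 74.269)²/74.269 = 0.1004
χ² = 0.1882 + 0.2781 + 0.3453 + 0.5101 + 0.0680 + 0.1004 = 1.49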